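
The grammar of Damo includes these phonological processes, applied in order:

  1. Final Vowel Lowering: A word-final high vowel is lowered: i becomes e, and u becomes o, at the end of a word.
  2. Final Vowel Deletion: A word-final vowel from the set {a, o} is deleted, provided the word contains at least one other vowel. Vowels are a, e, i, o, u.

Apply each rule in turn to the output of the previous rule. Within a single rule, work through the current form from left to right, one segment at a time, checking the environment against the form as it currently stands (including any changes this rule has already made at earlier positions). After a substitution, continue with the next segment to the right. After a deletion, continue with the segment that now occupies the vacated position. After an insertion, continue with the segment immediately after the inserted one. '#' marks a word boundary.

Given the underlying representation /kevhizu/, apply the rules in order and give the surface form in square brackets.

1 Final Vowel Lowering: [kevhizu] → [kevhizo]
2 Final Vowel Deletion: [kevhizo] → [kevhiz]

[kevhiz]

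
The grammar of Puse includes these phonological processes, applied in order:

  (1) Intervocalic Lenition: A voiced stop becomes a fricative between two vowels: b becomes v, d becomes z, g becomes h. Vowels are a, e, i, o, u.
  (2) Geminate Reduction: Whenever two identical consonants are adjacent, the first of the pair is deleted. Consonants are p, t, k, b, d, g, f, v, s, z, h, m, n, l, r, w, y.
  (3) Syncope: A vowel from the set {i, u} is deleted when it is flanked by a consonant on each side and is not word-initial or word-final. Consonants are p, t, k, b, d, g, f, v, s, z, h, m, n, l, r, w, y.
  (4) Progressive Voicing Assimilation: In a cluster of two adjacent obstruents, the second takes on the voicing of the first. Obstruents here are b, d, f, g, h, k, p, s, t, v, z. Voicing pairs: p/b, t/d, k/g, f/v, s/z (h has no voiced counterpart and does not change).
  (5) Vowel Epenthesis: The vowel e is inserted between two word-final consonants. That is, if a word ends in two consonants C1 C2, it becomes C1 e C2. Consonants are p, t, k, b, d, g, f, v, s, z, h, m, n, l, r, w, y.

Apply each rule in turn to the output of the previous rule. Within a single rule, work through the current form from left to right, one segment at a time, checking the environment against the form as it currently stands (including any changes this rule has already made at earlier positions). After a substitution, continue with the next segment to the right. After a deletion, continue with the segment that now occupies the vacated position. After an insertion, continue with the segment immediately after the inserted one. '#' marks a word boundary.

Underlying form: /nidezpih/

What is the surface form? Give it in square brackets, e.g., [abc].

[nzezbeh]

(1) Intervocalic Lenition: [nidezpih] → [nizezpih]
(2) Geminate Reduction: no change — [nizezpih]
(3) Syncope: [nizezpih] → [nzezph]
(4) Progressive Voicing Assimilation: [nzezph] → [nzezbh]
(5) Vowel Epenthesis: [nzezbh] → [nzezbeh]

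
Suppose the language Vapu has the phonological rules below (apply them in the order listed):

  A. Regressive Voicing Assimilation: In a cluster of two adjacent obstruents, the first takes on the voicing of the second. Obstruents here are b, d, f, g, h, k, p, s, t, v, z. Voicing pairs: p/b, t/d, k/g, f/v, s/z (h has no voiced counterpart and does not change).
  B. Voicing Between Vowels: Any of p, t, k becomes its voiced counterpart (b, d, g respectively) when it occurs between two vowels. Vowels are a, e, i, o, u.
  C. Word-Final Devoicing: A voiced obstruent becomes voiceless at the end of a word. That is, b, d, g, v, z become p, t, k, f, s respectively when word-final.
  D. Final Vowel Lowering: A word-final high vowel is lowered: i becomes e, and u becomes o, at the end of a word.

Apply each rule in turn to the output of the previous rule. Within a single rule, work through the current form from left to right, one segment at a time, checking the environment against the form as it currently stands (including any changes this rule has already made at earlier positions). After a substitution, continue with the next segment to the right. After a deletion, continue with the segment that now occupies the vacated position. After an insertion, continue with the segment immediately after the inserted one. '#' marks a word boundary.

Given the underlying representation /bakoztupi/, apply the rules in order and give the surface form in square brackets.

A Regressive Voicing Assimilation: [bakoztupi] → [bakostupi]
B Voicing Between Vowels: [bakostupi] → [bagostubi]
C Word-Final Devoicing: no change — [bagostubi]
D Final Vowel Lowering: [bagostubi] → [bagostube]

[bagostube]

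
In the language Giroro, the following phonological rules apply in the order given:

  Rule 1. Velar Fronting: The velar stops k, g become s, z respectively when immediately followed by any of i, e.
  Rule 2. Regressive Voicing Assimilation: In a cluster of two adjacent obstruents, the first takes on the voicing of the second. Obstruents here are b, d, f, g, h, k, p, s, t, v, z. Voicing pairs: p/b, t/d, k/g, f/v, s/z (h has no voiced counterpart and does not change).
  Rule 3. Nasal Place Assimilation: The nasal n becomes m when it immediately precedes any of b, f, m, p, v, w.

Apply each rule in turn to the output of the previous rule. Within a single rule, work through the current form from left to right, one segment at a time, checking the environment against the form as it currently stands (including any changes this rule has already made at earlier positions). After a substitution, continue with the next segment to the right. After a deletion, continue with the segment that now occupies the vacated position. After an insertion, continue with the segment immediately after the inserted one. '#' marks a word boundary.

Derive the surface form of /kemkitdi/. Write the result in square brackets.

[semsiddi]

Rule 1 Velar Fronting: [kemkitdi] → [semsitdi]
Rule 2 Regressive Voicing Assimilation: [semsitdi] → [semsiddi]
Rule 3 Nasal Place Assimilation: no change — [semsiddi]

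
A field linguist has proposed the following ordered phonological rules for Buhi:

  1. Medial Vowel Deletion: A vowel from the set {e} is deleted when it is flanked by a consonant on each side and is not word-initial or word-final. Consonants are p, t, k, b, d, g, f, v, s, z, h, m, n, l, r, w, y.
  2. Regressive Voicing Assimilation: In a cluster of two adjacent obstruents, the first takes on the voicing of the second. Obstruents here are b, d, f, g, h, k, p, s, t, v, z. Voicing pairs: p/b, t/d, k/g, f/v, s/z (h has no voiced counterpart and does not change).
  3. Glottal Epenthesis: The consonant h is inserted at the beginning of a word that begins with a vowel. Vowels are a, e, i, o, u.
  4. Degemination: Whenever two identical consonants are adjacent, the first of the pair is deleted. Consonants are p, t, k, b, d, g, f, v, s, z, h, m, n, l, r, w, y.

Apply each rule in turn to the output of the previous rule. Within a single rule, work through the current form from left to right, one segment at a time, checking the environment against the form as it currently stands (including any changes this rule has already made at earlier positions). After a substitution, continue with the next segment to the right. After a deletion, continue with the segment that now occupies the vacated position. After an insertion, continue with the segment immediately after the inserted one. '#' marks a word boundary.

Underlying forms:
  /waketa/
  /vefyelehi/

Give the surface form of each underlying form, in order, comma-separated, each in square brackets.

/waketa/:
  1 Medial Vowel Deletion: [waketa] → [wakta]
  2 Regressive Voicing Assimilation: no change — [wakta]
  3 Glottal Epenthesis: no change — [wakta]
  4 Degemination: no change — [wakta]
/vefyelehi/:
  1 Medial Vowel Deletion: [vefyelehi] → [vfylhi]
  2 Regressive Voicing Assimilation: [vfylhi] → [ffylhi]
  3 Glottal Epenthesis: no change — [ffylhi]
  4 Degemination: [ffylhi] → [fylhi]

[wakta], [fylhi]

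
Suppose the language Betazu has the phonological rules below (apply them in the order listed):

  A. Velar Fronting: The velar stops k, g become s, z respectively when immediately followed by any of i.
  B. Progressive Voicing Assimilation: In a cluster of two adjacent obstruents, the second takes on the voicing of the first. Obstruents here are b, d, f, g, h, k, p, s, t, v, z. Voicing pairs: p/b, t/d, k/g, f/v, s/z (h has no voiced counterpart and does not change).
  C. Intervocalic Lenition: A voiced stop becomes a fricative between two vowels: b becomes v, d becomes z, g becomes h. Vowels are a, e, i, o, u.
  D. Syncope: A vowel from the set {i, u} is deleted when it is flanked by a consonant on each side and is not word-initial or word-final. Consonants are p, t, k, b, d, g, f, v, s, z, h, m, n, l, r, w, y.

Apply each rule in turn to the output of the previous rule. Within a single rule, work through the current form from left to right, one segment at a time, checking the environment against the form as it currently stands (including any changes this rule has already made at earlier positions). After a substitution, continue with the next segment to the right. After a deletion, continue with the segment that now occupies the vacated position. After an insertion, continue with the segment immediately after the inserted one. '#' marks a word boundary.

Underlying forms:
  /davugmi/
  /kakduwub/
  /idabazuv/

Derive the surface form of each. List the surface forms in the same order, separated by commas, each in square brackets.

[davgmi], [kaktwb], [izavazv]

/davugmi/:
  A Velar Fronting: no change — [davugmi]
  B Progressive Voicing Assimilation: no change — [davugmi]
  C Intervocalic Lenition: no change — [davugmi]
  D Syncope: [davugmi] → [davgmi]
/kakduwub/:
  A Velar Fronting: no change — [kakduwub]
  B Progressive Voicing Assimilation: [kakduwub] → [kaktuwub]
  C Intervocalic Lenition: no change — [kaktuwub]
  D Syncope: [kaktuwub] → [kaktwb]
/idabazuv/:
  A Velar Fronting: no change — [idabazuv]
  B Progressive Voicing Assimilation: no change — [idabazuv]
  C Intervocalic Lenition: [idabazuv] → [izavazuv]
  D Syncope: [izavazuv] → [izavazv]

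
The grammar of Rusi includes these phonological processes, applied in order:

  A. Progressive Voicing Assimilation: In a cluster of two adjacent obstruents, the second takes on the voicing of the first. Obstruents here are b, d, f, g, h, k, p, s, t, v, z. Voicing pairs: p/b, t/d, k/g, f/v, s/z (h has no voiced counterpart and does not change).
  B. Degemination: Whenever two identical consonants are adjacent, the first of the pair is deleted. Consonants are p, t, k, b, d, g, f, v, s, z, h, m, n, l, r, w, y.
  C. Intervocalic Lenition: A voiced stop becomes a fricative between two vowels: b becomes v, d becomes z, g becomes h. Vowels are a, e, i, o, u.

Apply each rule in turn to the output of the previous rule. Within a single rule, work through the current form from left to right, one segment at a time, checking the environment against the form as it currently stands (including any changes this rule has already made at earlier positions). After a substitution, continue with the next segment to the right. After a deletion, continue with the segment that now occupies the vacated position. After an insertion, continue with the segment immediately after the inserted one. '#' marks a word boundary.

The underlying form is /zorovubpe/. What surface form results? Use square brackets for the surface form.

[zorovuve]

A Progressive Voicing Assimilation: [zorovubpe] → [zorovubbe]
B Degemination: [zorovubbe] → [zorovube]
C Intervocalic Lenition: [zorovube] → [zorovuve]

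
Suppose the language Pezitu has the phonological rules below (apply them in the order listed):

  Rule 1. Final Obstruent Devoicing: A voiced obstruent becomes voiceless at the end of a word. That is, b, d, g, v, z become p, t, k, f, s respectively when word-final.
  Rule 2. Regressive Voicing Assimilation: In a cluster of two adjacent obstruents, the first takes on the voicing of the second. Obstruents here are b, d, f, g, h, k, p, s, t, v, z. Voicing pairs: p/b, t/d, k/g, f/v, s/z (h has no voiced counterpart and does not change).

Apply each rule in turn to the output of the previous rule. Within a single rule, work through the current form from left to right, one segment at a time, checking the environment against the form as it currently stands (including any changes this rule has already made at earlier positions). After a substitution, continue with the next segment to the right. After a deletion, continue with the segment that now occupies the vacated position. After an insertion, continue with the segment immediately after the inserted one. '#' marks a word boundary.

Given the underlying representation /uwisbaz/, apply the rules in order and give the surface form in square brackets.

Rule 1 Final Obstruent Devoicing: [uwisbaz] → [uwisbas]
Rule 2 Regressive Voicing Assimilation: [uwisbas] → [uwizbas]

[uwizbas]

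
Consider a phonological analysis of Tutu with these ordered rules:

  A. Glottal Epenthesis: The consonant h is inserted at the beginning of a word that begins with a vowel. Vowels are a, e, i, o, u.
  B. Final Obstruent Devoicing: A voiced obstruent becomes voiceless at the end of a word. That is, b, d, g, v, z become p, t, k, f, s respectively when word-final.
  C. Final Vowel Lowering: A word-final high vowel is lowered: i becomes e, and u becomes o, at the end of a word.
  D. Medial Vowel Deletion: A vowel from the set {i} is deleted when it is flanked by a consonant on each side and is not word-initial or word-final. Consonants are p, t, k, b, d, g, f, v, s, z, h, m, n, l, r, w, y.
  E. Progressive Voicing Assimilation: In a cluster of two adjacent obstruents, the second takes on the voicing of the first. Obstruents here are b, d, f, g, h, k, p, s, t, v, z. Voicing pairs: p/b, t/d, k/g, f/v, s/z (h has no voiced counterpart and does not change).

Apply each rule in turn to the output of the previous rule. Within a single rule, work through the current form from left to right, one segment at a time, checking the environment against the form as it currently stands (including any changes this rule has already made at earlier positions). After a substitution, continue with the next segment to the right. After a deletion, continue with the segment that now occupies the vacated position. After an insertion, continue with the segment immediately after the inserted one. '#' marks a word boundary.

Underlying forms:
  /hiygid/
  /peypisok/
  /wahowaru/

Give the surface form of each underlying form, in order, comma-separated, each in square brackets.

/hiygid/:
  A Glottal Epenthesis: no change — [hiygid]
  B Final Obstruent Devoicing: [hiygid] → [hiygit]
  C Final Vowel Lowering: no change — [hiygit]
  D Medial Vowel Deletion: [hiygit] → [hygt]
  E Progressive Voicing Assimilation: [hygt] → [hygd]
/peypisok/:
  A Glottal Epenthesis: no change — [peypisok]
  B Final Obstruent Devoicing: no change — [peypisok]
  C Final Vowel Lowering: no change — [peypisok]
  D Medial Vowel Deletion: [peypisok] → [peypsok]
  E Progressive Voicing Assimilation: no change — [peypsok]
/wahowaru/:
  A Glottal Epenthesis: no change — [wahowaru]
  B Final Obstruent Devoicing: no change — [wahowaru]
  C Final Vowel Lowering: [wahowaru] → [wahowaro]
  D Medial Vowel Deletion: no change — [wahowaro]
  E Progressive Voicing Assimilation: no change — [wahowaro]

[hygd], [peypsok], [wahowaro]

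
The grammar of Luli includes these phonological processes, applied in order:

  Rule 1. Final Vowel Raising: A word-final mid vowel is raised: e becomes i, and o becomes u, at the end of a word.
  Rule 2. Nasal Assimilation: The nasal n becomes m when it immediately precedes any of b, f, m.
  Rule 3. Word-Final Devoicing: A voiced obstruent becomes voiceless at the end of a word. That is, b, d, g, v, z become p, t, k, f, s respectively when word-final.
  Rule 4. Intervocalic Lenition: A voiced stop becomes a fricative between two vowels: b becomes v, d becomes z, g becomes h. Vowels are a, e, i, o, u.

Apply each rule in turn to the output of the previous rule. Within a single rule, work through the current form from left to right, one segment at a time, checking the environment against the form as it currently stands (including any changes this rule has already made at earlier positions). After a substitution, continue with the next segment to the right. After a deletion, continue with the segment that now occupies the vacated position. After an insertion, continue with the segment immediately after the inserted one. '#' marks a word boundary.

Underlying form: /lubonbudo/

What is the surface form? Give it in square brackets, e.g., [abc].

Rule 1 Final Vowel Raising: [lubonbudo] → [lubonbudu]
Rule 2 Nasal Assimilation: [lubonbudu] → [lubombudu]
Rule 3 Word-Final Devoicing: no change — [lubombudu]
Rule 4 Intervocalic Lenition: [lubombudu] → [luvombuzu]

[luvombuzu]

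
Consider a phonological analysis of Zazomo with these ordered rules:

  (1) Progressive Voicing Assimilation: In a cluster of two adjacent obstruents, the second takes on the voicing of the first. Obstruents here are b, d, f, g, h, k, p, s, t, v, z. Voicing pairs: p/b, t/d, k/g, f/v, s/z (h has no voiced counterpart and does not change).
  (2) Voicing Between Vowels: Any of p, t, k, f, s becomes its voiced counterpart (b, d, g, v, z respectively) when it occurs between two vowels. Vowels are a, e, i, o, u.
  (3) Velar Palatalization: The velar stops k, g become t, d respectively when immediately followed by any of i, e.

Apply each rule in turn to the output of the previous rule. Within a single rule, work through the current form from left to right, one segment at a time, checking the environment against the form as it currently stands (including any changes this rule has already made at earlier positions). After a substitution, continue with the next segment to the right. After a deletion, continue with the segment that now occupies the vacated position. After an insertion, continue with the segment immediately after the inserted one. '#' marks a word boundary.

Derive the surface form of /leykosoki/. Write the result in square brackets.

[leykozodi]

(1) Progressive Voicing Assimilation: no change — [leykosoki]
(2) Voicing Between Vowels: [leykosoki] → [leykozogi]
(3) Velar Palatalization: [leykozogi] → [leykozodi]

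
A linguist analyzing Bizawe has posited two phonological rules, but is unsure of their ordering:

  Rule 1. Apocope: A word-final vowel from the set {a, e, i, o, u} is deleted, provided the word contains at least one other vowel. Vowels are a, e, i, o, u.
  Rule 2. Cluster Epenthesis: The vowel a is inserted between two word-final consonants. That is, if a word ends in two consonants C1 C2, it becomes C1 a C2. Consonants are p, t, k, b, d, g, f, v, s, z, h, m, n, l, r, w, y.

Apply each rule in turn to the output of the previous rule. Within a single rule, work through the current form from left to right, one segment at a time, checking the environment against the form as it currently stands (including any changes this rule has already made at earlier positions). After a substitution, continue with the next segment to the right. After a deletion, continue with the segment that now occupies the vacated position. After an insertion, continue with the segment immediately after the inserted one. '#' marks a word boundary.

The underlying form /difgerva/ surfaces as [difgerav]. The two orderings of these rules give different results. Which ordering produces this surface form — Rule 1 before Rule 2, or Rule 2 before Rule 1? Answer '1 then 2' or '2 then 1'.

Order 1 then 2:
  1 Apocope: [difgerva] → [difgerv]
  2 Cluster Epenthesis: [difgerv] → [difgerav]
  result: [difgerav]
Order 2 then 1:
  2 Cluster Epenthesis: no change — [difgerva]
  1 Apocope: [difgerva] → [difgerv]
  result: [difgerv]

1 then 2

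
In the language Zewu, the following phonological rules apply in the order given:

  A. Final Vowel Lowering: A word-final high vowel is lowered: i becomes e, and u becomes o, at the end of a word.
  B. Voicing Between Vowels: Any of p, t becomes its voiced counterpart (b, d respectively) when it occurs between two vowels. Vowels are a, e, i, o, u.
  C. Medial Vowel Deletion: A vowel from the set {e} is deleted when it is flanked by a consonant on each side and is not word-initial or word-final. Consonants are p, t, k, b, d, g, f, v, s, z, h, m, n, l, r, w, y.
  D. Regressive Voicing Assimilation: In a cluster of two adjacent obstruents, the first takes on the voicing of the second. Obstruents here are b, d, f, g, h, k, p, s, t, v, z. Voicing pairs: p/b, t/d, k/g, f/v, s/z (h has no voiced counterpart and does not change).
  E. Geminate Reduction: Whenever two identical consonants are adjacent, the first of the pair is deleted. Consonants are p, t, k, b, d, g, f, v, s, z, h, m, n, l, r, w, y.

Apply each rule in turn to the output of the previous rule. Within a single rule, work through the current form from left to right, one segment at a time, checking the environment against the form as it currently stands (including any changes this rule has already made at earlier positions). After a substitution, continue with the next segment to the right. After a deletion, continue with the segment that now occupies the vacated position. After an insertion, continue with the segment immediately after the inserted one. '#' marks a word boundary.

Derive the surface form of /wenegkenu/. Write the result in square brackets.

[wnkno]

A Final Vowel Lowering: [wenegkenu] → [wenegkeno]
B Voicing Between Vowels: no change — [wenegkeno]
C Medial Vowel Deletion: [wenegkeno] → [wngkno]
D Regressive Voicing Assimilation: [wngkno] → [wnkkno]
E Geminate Reduction: [wnkkno] → [wnkno]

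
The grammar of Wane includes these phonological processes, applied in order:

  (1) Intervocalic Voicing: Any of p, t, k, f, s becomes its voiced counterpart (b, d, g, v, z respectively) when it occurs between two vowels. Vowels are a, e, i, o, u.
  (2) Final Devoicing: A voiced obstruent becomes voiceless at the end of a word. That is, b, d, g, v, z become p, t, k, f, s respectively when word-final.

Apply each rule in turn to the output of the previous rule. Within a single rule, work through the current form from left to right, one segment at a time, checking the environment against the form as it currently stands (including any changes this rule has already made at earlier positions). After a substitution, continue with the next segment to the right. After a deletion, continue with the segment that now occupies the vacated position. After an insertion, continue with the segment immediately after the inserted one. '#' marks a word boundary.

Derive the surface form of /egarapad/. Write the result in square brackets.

[egarabat]

(1) Intervocalic Voicing: [egarapad] → [egarabad]
(2) Final Devoicing: [egarabad] → [egarabat]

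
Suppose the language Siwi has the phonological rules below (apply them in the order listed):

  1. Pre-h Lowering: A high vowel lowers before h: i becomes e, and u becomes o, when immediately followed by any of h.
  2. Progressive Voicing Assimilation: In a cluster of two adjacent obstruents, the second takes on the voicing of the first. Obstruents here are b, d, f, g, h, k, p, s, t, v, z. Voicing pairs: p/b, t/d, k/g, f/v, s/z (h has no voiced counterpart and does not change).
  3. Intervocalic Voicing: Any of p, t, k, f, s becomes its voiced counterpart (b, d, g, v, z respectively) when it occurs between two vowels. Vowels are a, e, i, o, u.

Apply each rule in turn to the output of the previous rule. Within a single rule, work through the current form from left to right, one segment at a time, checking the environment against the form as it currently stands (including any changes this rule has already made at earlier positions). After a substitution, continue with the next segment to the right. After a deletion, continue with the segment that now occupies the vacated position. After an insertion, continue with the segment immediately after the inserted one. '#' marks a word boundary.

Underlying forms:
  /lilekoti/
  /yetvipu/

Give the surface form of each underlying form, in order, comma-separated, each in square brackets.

/lilekoti/:
  1 Pre-h Lowering: no change — [lilekoti]
  2 Progressive Voicing Assimilation: no change — [lilekoti]
  3 Intervocalic Voicing: [lilekoti] → [lilegodi]
/yetvipu/:
  1 Pre-h Lowering: no change — [yetvipu]
  2 Progressive Voicing Assimilation: [yetvipu] → [yetfipu]
  3 Intervocalic Voicing: [yetfipu] → [yetfibu]

[lilegodi], [yetfibu]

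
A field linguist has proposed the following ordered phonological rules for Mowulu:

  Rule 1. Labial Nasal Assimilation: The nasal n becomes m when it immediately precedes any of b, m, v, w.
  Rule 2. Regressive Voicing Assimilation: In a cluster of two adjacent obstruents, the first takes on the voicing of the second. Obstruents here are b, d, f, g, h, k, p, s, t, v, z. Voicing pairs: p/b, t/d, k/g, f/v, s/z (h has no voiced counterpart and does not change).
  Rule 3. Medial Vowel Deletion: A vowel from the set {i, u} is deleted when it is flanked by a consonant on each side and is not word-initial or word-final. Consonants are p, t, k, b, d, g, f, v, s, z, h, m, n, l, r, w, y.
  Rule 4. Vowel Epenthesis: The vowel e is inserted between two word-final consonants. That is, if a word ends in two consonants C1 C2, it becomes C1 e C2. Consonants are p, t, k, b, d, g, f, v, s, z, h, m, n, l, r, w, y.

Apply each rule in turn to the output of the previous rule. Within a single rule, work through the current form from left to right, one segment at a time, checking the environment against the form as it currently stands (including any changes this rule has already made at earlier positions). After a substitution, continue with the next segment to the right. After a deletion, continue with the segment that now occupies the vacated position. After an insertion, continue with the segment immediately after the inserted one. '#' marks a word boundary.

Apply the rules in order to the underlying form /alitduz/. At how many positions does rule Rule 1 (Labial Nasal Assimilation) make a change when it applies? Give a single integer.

0

Rule 1 Labial Nasal Assimilation: no change — [alitduz]
Rule 2 Regressive Voicing Assimilation: [alitduz] → [alidduz]
Rule 3 Medial Vowel Deletion: [alidduz] → [alddz]
Rule 4 Vowel Epenthesis: [alddz] → [alddez]
Rule Rule 1 changed 0 position(s).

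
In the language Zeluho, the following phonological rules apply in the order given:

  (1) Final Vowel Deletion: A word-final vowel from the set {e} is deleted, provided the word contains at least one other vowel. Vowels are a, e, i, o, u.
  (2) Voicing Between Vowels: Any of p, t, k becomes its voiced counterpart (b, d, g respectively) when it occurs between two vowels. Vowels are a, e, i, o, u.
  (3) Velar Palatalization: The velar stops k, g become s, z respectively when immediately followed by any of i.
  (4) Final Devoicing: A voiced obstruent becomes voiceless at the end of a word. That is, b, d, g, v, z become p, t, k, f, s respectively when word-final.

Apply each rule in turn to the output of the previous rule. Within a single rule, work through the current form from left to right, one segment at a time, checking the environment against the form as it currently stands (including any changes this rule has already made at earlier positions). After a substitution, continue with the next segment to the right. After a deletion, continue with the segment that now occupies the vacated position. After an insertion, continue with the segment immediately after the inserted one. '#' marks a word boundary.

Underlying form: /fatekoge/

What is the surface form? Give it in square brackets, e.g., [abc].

[fadegok]

(1) Final Vowel Deletion: [fatekoge] → [fatekog]
(2) Voicing Between Vowels: [fatekog] → [fadegog]
(3) Velar Palatalization: no change — [fadegog]
(4) Final Devoicing: [fadegog] → [fadegok]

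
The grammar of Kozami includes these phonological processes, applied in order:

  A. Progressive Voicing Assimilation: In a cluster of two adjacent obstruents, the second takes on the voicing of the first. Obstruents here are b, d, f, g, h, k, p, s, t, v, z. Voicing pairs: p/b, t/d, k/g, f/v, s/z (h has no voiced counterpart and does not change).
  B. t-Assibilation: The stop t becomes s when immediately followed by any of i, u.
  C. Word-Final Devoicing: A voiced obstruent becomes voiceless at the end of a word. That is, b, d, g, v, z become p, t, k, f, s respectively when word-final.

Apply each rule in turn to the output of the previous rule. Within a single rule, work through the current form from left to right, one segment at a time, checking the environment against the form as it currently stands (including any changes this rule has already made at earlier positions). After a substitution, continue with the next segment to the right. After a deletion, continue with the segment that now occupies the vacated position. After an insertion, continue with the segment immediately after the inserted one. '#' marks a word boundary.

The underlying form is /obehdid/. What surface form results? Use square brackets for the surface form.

A Progressive Voicing Assimilation: [obehdid] → [obehtid]
B t-Assibilation: [obehtid] → [obehsid]
C Word-Final Devoicing: [obehsid] → [obehsit]

[obehsit]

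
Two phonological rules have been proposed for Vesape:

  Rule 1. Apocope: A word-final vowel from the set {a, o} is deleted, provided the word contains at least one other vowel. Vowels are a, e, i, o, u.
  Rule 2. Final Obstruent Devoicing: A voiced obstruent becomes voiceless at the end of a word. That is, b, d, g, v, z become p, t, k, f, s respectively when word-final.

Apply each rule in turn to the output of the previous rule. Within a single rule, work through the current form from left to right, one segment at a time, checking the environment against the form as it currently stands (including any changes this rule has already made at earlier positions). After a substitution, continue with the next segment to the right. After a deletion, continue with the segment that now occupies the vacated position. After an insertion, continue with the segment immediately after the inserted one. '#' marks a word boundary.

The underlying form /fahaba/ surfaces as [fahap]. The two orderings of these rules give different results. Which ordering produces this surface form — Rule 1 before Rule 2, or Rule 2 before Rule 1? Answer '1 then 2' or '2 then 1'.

Order 1 then 2:
  1 Apocope: [fahaba] → [fahab]
  2 Final Obstruent Devoicing: [fahab] → [fahap]
  result: [fahap]
Order 2 then 1:
  2 Final Obstruent Devoicing: no change — [fahaba]
  1 Apocope: [fahaba] → [fahab]
  result: [fahab]

1 then 2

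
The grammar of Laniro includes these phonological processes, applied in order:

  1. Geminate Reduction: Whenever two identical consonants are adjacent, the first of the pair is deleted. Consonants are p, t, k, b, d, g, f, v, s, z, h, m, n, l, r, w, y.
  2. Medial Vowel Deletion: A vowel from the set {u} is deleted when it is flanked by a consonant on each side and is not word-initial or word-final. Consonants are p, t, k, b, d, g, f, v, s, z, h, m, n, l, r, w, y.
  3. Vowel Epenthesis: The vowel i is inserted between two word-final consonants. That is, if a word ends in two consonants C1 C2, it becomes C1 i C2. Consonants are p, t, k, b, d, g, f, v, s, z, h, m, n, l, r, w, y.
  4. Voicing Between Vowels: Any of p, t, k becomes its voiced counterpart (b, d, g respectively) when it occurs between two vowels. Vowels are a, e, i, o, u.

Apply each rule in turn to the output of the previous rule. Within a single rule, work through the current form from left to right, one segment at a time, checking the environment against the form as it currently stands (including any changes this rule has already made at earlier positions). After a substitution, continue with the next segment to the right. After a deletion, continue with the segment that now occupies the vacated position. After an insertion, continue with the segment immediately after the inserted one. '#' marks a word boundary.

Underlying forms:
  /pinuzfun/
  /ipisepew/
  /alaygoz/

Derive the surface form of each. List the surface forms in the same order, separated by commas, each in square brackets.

/pinuzfun/:
  1 Geminate Reduction: no change — [pinuzfun]
  2 Medial Vowel Deletion: [pinuzfun] → [pinzfn]
  3 Vowel Epenthesis: [pinzfn] → [pinzfin]
  4 Voicing Between Vowels: no change — [pinzfin]
/ipisepew/:
  1 Geminate Reduction: no change — [ipisepew]
  2 Medial Vowel Deletion: no change — [ipisepew]
  3 Vowel Epenthesis: no change — [ipisepew]
  4 Voicing Between Vowels: [ipisepew] → [ibisebew]
/alaygoz/:
  1 Geminate Reduction: no change — [alaygoz]
  2 Medial Vowel Deletion: no change — [alaygoz]
  3 Vowel Epenthesis: no change — [alaygoz]
  4 Voicing Between Vowels: no change — [alaygoz]

[pinzfin], [ibisebew], [alaygoz]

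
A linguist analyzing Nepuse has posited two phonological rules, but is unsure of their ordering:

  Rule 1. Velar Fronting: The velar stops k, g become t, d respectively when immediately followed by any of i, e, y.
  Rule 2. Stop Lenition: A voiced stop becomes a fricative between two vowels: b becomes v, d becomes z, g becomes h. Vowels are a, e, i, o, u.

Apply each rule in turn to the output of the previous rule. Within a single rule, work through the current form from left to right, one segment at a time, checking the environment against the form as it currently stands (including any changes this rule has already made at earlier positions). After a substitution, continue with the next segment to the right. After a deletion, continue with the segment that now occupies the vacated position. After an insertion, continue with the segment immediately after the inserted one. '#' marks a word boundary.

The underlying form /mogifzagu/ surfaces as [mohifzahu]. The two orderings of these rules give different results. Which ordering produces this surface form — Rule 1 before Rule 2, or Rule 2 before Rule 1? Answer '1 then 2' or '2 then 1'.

2 then 1

Order 1 then 2:
  1 Velar Fronting: [mogifzagu] → [modifzagu]
  2 Stop Lenition: [modifzagu] → [mozifzahu]
  result: [mozifzahu]
Order 2 then 1:
  2 Stop Lenition: [mogifzagu] → [mohifzahu]
  1 Velar Fronting: no change — [mohifzahu]
  result: [mohifzahu]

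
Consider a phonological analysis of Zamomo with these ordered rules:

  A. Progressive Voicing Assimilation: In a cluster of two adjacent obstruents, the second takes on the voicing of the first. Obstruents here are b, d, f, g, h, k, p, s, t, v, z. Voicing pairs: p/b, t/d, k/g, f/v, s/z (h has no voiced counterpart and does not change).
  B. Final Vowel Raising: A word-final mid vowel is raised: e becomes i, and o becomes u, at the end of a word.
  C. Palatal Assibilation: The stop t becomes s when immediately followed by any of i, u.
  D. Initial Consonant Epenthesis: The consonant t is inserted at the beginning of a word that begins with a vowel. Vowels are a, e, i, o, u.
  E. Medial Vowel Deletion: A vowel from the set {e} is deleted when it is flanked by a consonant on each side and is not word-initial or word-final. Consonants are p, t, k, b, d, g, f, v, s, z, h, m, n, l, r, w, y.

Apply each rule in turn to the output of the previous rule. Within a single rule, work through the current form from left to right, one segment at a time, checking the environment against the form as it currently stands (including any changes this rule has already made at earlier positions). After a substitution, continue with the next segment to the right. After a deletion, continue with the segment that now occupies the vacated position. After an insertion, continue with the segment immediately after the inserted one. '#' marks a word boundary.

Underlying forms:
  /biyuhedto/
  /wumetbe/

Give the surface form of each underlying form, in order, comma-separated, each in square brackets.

[biyuhddu], [wumtpi]

/biyuhedto/:
  A Progressive Voicing Assimilation: [biyuhedto] → [biyuheddo]
  B Final Vowel Raising: [biyuheddo] → [biyuheddu]
  C Palatal Assibilation: no change — [biyuheddu]
  D Initial Consonant Epenthesis: no change — [biyuheddu]
  E Medial Vowel Deletion: [biyuheddu] → [biyuhddu]
/wumetbe/:
  A Progressive Voicing Assimilation: [wumetbe] → [wumetpe]
  B Final Vowel Raising: [wumetpe] → [wumetpi]
  C Palatal Assibilation: no change — [wumetpi]
  D Initial Consonant Epenthesis: no change — [wumetpi]
  E Medial Vowel Deletion: [wumetpi] → [wumtpi]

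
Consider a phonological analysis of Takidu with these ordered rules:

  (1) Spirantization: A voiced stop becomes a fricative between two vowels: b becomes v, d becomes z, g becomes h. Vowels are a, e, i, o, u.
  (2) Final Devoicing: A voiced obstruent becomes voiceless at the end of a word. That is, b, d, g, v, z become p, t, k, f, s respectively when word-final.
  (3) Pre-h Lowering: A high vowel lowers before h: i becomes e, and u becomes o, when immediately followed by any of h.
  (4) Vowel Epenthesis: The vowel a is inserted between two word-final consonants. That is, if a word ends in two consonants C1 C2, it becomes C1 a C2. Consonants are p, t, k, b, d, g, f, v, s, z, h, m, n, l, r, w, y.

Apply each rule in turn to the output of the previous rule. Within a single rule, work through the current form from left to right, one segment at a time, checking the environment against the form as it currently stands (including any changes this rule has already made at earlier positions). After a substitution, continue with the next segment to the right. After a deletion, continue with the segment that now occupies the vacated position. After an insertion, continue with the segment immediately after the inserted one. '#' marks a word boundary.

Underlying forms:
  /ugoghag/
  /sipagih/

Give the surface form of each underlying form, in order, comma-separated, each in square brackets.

[ohoghak], [sipaheh]

/ugoghag/:
  (1) Spirantization: [ugoghag] → [uhoghag]
  (2) Final Devoicing: [uhoghag] → [uhoghak]
  (3) Pre-h Lowering: [uhoghak] → [ohoghak]
  (4) Vowel Epenthesis: no change — [ohoghak]
/sipagih/:
  (1) Spirantization: [sipagih] → [sipahih]
  (2) Final Devoicing: no change — [sipahih]
  (3) Pre-h Lowering: [sipahih] → [sipaheh]
  (4) Vowel Epenthesis: no change — [sipaheh]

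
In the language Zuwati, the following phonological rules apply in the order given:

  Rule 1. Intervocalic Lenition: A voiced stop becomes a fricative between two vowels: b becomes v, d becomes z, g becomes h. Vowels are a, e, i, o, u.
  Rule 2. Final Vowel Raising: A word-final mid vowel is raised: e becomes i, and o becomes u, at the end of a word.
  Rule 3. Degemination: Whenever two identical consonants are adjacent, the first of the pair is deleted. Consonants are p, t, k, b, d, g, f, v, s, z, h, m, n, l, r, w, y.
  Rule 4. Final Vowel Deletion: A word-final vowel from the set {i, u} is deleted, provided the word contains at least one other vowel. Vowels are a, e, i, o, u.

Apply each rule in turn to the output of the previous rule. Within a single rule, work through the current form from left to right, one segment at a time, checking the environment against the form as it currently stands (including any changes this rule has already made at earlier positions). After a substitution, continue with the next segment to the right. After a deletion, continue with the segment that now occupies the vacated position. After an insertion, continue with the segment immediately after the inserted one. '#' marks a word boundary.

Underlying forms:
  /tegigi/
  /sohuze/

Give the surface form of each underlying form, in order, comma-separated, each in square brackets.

/tegigi/:
  Rule 1 Intervocalic Lenition: [tegigi] → [tehihi]
  Rule 2 Final Vowel Raising: no change — [tehihi]
  Rule 3 Degemination: no change — [tehihi]
  Rule 4 Final Vowel Deletion: [tehihi] → [tehih]
/sohuze/:
  Rule 1 Intervocalic Lenition: no change — [sohuze]
  Rule 2 Final Vowel Raising: [sohuze] → [sohuzi]
  Rule 3 Degemination: no change — [sohuzi]
  Rule 4 Final Vowel Deletion: [sohuzi] → [sohuz]

[tehih], [sohuz]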